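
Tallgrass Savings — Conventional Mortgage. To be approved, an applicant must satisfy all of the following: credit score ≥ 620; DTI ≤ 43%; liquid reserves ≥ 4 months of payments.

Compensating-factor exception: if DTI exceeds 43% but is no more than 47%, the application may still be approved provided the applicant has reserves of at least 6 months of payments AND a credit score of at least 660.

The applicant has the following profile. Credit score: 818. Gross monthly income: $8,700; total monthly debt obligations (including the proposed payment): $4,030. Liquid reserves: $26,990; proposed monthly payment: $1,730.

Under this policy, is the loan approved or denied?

Approved

Credit score 818 ≥ 620 (meets base)
DTI: 4,030 ÷ 8,700 = 46.3%, over the 43% base limit.
Reserves: 26,990 ÷ 1,730 = 15.6 months (meets 4-month minimum)
DTI 46.3% is within the 43%–47% exception band; checking compensating factors.
Reserves 15.6 ≥ 6 months; credit score 818 ≥ 660.
Both compensating conditions met → exception applies.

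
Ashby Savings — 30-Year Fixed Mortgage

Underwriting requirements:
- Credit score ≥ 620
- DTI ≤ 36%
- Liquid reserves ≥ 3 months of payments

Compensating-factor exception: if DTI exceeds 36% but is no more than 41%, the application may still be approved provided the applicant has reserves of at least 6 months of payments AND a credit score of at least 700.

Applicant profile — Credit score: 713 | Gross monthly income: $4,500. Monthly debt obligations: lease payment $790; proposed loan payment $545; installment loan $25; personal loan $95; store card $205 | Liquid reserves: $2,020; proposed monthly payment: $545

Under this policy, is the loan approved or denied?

Denied

Credit score 713 ≥ 620 (meets base)
Total debts = (790 + 545 + 25 + 95 + 205) = 1,660. DTI = 1,660/4,500 = 36.9% > 36% — standard DTI limit exceeded.
Reserves = 2,020/545 = 3.7 months ≥ 3
DTI 36.9% is within the 36%–41% exception band; checking compensating factors.
Override check — reserves: 3.7 mo (short of 6); score: 713 (ok).
Compensating-factor requirement not fully met.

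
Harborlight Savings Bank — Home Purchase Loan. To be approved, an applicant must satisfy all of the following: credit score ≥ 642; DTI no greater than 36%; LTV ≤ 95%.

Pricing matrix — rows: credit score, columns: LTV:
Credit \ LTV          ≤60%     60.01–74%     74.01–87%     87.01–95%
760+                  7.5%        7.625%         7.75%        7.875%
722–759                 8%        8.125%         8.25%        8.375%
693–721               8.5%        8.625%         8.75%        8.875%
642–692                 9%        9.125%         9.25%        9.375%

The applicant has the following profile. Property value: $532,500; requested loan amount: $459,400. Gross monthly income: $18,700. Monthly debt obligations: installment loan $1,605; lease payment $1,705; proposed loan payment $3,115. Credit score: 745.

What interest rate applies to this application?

Credit score 745 ≥ 642; Total monthly debts = (1,605 + 1,705 + 3,115) = 6,425. DTI = 6,425/18,700 = 34.4% ≤ 36%
Loan-to-value = 459,400/532,500 = 86.3% — pass (95% max)
Credit 745 → row 722–759; LTV 86.3% → column 74.01–87%. Grid cell → 8.25%.

8.25%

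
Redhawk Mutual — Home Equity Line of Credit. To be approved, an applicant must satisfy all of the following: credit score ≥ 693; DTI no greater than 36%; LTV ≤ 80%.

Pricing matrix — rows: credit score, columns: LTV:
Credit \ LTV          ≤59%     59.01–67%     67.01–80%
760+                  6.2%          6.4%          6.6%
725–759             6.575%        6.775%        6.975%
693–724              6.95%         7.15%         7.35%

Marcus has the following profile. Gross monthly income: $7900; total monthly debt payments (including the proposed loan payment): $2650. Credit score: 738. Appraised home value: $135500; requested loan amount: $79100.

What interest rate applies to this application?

6.575%

Credit score 738 ≥ 693; DTI: 2,650 ÷ 7,900 = 33.5%, within the 36% cap
LTV: 79,100 ÷ 135,500 = 58.4%, within 80% cap
Credit 738 → row 725–759; LTV 58.4% → column ≤59%. Grid cell → 6.575%.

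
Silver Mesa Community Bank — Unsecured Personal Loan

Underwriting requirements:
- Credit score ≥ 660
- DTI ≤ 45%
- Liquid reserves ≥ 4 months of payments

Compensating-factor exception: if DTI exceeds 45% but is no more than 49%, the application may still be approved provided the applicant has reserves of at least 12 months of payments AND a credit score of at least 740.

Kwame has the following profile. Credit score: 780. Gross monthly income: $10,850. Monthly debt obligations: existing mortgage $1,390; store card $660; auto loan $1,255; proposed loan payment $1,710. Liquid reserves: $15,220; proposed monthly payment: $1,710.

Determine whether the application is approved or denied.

Credit score 780 ≥ 660 (meets base)
Total debts = (1,390 + 660 + 1,255 + 1,710) = 5,015. DTI = 5,015/10,850 = 46.2% > 45% — standard DTI limit exceeded.
Liquid reserves cover 15,220/1,710 = 8.9 months — ≥ 4 required
DTI 46.2% is within the 45%–49% exception band; checking compensating factors.
Override check — reserves: 8.9 mo (short of 12); score: 780 (ok).
Override conditions not both satisfied; exception does not apply.

Denied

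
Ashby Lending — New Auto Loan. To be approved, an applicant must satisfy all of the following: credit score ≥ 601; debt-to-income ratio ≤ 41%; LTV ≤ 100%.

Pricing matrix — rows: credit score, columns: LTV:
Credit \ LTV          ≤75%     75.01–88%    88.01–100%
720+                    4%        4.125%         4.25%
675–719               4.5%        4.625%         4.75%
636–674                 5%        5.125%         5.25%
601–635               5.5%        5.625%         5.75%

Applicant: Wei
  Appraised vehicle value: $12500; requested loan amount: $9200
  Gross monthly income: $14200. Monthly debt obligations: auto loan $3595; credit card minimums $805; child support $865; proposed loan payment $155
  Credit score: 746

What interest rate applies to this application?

Credit score 746 ≥ 601; Total monthly debts = (3,595 + 805 + 865 + 155) = 5,420. DTI = 5,420/14,200 = 38.2% ≤ 41%
LTV: 9,200 ÷ 12,500 = 73.6%, within 100% cap
Row: 746 falls in 720+. Column: 73.6% falls in ≤75%. Rate = 4%.

4%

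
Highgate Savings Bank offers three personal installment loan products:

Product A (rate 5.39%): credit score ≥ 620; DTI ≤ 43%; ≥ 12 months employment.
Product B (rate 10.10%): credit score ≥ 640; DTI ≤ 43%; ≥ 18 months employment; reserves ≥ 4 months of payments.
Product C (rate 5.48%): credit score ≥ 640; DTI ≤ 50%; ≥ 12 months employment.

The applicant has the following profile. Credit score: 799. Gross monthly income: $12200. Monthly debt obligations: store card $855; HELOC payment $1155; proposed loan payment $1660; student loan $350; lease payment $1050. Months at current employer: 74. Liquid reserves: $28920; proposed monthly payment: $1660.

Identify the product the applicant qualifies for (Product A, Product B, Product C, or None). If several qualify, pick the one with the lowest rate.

Product A

Total debts = (855 + 1,155 + 1,660 + 350 + 1,050) = 5,070; DTI = 5,070/12,200 = 41.6%.
Reserves = 28,920/1,660 = 17.4 months.
Product A: score 799 ≥ 620; DTI 41.6% ≤ 43%; employment 74 ≥ 12 mo → qualifies.
Product B: score 799 ≥ 640; DTI 41.6% ≤ 43%; employment 74 ≥ 18 mo; reserves 17.4 ≥ 4 mo → qualifies.
Product C: score 799 ≥ 640; DTI 41.6% ≤ 50%; employment 74 ≥ 12 mo → qualifies.
Qualifying: Product A, Product B, Product C. Lowest rate is 5.39% → Product A.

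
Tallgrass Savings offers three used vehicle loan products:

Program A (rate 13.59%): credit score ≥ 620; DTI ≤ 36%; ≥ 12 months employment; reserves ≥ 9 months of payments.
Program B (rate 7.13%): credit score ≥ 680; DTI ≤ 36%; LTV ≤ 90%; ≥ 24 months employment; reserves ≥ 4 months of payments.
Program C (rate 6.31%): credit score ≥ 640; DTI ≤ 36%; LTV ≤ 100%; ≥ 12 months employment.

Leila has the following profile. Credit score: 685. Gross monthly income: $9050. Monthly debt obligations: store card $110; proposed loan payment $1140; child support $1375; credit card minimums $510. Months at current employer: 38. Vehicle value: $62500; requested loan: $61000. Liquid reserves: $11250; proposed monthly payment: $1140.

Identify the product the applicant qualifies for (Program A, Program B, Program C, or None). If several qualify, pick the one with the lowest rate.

Total debts = (110 + 1,140 + 1,375 + 510) = 3,135; DTI = 3,135/9,050 = 34.6%.
LTV = 61,000/62,500 = 97.6%.
Reserves = 11,250/1,140 = 9.9 months.
Program A: score 685 ≥ 620; DTI 34.6% ≤ 36%; employment 38 ≥ 12 mo; reserves 9.9 ≥ 9 mo → qualifies.
Program B: score 685 ≥ 680; DTI 34.6% ≤ 36%; LTV 97.6% > 90%; employment 38 ≥ 24 mo; reserves 9.9 ≥ 4 mo → does not qualify.
Program C: score 685 ≥ 640; DTI 34.6% ≤ 36%; LTV 97.6% ≤ 100%; employment 38 ≥ 12 mo → qualifies.
Qualifying: Program A, Program C. Lowest rate is 6.31% → Program C.

Program C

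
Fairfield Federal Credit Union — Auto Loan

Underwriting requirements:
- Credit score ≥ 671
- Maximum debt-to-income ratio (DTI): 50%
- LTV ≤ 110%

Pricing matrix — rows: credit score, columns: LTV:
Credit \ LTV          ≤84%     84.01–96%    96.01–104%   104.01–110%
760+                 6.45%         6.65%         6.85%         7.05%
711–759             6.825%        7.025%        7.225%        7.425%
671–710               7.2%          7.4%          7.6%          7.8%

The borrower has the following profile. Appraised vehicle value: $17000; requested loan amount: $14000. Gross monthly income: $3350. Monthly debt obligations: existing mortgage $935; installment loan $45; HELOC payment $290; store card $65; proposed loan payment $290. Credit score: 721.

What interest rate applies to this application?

6.825%

Credit score 721 ≥ 671; Total monthly debts = (935 + 45 + 290 + 65 + 290) = 1,625. Debt-to-income = 1,625/3,350 = 48.5% — meets 50% limit
Loan-to-value = 14,000/17,000 = 82.4% — pass (110% max)
Score 721 is in the 711–759 band; LTV 82.4% is in the ≤84% band → 6.825%.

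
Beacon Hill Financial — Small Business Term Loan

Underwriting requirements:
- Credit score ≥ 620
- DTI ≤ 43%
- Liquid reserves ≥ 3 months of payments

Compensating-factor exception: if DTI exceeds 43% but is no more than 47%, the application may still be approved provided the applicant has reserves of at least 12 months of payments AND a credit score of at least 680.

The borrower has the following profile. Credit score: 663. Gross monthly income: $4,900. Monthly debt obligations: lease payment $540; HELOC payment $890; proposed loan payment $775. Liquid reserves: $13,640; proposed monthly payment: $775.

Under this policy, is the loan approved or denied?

Credit score 663 ≥ 620 (meets base)
Total debts = (540 + 890 + 775) = 2,205. DTI = 2,205/4,900 = 45% > 43% — standard DTI limit exceeded.
Liquid reserves cover 13,640/775 = 17.6 months — ≥ 3 required
45% falls in the override range (43%–47%), so the compensating-factor test applies.
Reserves 17.6 ≥ 12 months; credit score 663 < 680.
Compensating-factor requirement not fully met.

Denied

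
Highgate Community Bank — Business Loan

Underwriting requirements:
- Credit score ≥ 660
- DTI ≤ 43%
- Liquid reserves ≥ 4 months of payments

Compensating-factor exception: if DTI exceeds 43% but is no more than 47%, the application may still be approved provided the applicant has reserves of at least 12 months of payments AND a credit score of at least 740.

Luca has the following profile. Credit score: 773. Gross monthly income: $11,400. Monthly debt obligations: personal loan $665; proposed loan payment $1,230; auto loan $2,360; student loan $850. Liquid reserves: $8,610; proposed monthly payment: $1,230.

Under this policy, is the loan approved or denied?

Denied

Credit score 773 ≥ 660 (meets base)
Total debts = (665 + 1,230 + 2,360 + 850) = 5,105. DTI = 5,105/11,400 = 44.8% > 43% — standard DTI limit exceeded.
Reserves = 8,610/1,230 = 7.0 months ≥ 4
DTI 44.8% is within the 43%–47% exception band; checking compensating factors.
Override check — reserves: 7.0 mo (short of 12); score: 773 (ok).
Override conditions not both satisfied; exception does not apply.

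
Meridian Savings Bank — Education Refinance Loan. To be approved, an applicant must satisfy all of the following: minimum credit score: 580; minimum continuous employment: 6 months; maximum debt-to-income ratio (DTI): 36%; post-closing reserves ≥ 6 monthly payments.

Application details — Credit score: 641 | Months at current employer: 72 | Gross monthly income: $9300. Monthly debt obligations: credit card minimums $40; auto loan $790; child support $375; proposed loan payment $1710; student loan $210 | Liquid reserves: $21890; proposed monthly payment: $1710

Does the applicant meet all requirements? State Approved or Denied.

Approved

Credit score 641 ≥ 580 (meets)
Employment 72 ≥ 6 months
Total monthly debts = (40 + 790 + 375 + 1,710 + 210) = 3,125. DTI = 3,125/9,300 = 33.6% ≤ 36%
Reserves = 21,890/1,710 = 12.8 months ≥ 6
All criteria satisfied.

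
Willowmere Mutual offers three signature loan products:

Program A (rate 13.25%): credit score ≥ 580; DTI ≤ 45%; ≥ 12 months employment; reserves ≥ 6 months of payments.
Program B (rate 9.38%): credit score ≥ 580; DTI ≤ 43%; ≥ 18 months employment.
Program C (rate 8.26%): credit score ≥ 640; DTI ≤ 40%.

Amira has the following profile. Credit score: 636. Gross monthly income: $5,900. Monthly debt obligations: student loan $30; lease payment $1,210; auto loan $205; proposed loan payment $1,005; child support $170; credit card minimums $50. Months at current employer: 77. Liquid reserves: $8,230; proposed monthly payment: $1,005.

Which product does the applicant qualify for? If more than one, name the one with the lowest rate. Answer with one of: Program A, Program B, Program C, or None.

Total debts = (30 + 1,210 + 205 + 1,005 + 170 + 50) = 2,670; DTI = 2,670/5,900 = 45.3%.
Reserves = 8,230/1,005 = 8.2 months.
Program A: score 636 ≥ 580; DTI 45.3% > 45%; employment 77 ≥ 12 mo; reserves 8.2 ≥ 6 mo → does not qualify.
Program B: score 636 ≥ 580; DTI 45.3% > 43%; employment 77 ≥ 18 mo → does not qualify.
Program C: score 636 < 640; DTI 45.3% > 40% → does not qualify.

None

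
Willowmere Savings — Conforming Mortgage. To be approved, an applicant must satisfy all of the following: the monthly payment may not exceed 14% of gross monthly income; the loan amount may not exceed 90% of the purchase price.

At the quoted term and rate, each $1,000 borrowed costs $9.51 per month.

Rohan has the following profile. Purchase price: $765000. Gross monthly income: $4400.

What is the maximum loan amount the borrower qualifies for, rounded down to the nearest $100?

$64,700

Payment cap: 14% × $4,400 = $616/month.
At $9.51 per $1,000, that supports 616/9.51 × 1,000 ≈ $64,773 → $64,700.
LTV cap: 90% × $765,000 = $688,500 → $688,500.
Binding constraint: payment-to-income.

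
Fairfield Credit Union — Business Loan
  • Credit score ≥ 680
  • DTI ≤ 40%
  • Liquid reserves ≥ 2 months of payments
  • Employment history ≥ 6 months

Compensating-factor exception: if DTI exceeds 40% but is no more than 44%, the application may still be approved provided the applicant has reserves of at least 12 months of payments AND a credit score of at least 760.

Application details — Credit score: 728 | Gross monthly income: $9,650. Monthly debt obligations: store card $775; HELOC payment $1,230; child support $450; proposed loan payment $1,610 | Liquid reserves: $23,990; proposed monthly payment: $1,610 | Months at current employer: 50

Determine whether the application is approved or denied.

Denied

Credit score 728 ≥ 680 (meets base)
Total debts = (775 + 1,230 + 450 + 1,610) = 4,065. DTI = 4,065/9,650 = 42.1% > 40% — standard DTI limit exceeded.
Liquid reserves cover 23,990/1,610 = 14.9 months — ≥ 2 required
Employment 50 ≥ 6 months
DTI 42.1% is within the 40%–44% exception band; checking compensating factors.
Override check — reserves: 14.9 mo (ok); score: 728 (below 760).
Override conditions not both satisfied; exception does not apply.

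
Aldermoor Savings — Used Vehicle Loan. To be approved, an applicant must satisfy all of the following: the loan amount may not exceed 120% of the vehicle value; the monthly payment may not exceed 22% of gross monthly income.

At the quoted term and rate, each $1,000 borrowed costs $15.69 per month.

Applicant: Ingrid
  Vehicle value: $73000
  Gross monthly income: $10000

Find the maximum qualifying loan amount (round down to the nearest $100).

$87,600

Payment cap: 22% × $10,000 = $2,200/month.
At $15.69 per $1,000, that supports 2,200/15.69 × 1,000 ≈ $140,216 → $140,200.
LTV cap: 120% × $73,000 = $87,600 → $87,600.
Binding constraint: loan-to-value.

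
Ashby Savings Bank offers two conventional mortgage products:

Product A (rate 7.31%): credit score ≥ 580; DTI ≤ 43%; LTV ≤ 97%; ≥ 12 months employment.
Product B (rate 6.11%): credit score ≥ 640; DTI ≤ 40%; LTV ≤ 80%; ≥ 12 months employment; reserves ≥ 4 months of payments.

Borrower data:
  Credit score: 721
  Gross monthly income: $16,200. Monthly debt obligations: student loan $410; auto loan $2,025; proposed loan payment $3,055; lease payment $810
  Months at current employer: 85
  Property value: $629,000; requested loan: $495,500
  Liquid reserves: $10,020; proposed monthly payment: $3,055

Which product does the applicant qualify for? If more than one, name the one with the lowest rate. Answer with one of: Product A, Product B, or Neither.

Total debts = (410 + 2,025 + 3,055 + 810) = 6,300; DTI = 6,300/16,200 = 38.9%.
LTV = 495,500/629,000 = 78.8%.
Reserves = 10,020/3,055 = 3.3 months.
Product A: score 721 ≥ 580; DTI 38.9% ≤ 43%; LTV 78.8% ≤ 97%; employment 85 ≥ 12 mo → qualifies.
Product B: score 721 ≥ 640; DTI 38.9% ≤ 40%; LTV 78.8% ≤ 80%; employment 85 ≥ 12 mo; reserves 3.3 < 4 mo → does not qualify.

Product A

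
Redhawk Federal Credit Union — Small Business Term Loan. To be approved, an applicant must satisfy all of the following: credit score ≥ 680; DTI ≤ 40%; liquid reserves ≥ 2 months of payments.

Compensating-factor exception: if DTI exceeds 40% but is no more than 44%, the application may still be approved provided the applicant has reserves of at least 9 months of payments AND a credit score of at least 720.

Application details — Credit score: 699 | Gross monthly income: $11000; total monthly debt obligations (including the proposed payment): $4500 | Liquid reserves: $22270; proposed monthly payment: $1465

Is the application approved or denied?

Credit score 699 ≥ 680 (meets base)
DTI: 4,500 ÷ 11,000 = 40.9%, over the 40% base limit.
Reserves: 22,270 ÷ 1,465 = 15.2 months (meets 2-month minimum)
40.9% falls in the override range (40%–44%), so the compensating-factor test applies.
Override check — reserves: 15.2 mo (ok); score: 699 (below 720).
Compensating-factor requirement not fully met.

Denied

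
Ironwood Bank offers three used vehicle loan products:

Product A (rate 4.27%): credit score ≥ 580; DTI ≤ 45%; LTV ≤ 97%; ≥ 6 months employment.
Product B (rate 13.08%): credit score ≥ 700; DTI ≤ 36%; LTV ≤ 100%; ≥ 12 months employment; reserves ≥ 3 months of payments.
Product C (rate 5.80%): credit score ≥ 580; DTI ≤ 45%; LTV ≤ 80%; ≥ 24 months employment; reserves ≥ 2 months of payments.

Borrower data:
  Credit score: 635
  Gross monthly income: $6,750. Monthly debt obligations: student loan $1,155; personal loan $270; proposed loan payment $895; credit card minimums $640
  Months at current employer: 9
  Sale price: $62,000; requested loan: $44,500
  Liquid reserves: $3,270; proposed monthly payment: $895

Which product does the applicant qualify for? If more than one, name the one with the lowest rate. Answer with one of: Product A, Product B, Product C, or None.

Total debts = (1,155 + 270 + 895 + 640) = 2,960; DTI = 2,960/6,750 = 43.9%.
LTV = 44,500/62,000 = 71.8%.
Reserves = 3,270/895 = 3.7 months.
Product A: score 635 ≥ 580; DTI 43.9% ≤ 45%; LTV 71.8% ≤ 97%; employment 9 ≥ 6 mo → qualifies.
Product B: score 635 < 700; DTI 43.9% > 36%; LTV 71.8% ≤ 100%; employment 9 < 12 mo; reserves 3.7 ≥ 3 mo → does not qualify.
Product C: score 635 ≥ 580; DTI 43.9% ≤ 45%; LTV 71.8% ≤ 80%; employment 9 < 24 mo; reserves 3.7 ≥ 2 mo → does not qualify.

Product A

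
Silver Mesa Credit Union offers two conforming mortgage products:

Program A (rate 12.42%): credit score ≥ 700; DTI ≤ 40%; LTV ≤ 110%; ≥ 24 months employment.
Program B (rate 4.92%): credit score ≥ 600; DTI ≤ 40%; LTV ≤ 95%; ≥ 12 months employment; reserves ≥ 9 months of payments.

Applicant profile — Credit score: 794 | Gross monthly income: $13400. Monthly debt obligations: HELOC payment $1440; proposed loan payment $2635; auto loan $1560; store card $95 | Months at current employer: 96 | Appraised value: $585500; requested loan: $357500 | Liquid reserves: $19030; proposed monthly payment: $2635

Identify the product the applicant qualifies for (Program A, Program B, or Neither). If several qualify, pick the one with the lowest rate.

Total debts = (1,440 + 2,635 + 1,560 + 95) = 5,730; DTI = 5,730/13,400 = 42.8%.
LTV = 357,500/585,500 = 61.1%.
Reserves = 19,030/2,635 = 7.2 months.
Program A: score 794 ≥ 700; DTI 42.8% > 40%; LTV 61.1% ≤ 110%; employment 96 ≥ 24 mo → does not qualify.
Program B: score 794 ≥ 600; DTI 42.8% > 40%; LTV 61.1% ≤ 95%; employment 96 ≥ 12 mo; reserves 7.2 < 9 mo → does not qualify.

Neither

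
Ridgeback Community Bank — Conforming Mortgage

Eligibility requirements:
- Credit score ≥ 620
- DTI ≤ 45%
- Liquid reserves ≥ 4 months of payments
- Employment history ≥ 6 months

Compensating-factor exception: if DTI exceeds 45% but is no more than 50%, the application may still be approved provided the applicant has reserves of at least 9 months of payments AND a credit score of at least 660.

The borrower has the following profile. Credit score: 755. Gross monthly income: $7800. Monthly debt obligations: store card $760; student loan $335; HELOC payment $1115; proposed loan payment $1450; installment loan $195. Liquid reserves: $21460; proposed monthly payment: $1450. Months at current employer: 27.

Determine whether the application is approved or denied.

Approved

Credit score 755 ≥ 620 (meets base)
Total debts = (760 + 335 + 1,115 + 1,450 + 195) = 3,855. DTI = 3,855/7,800 = 49.4% > 45% — standard DTI limit exceeded.
Reserves = 21,460/1,450 = 14.8 months ≥ 4
Employment 27 ≥ 6 months
DTI 49.4% is within the 45%–50% exception band; checking compensating factors.
Reserves 14.8 ≥ 9 months; credit score 755 ≥ 660.
Both override conditions satisfied; DTI exception granted.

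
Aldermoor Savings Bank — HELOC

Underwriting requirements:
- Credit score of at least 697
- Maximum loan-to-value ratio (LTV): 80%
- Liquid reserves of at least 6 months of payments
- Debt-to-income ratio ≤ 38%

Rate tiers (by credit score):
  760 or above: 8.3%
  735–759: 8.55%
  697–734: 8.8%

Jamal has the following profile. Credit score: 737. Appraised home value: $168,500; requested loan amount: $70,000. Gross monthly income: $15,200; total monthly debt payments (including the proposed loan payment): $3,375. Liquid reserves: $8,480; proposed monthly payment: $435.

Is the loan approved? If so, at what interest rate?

Credit score 737 ≥ 697 (meets minimum)
LTV = 70,000/168,500 = 41.5% ≤ 80%
Liquid reserves cover 8,480/435 = 19.5 months — ≥ 6 required
DTI = 3,375/15,200 = 22.2% ≤ 38%
All requirements met. Score 737 falls in the 735–759 tier → 8.55%.

Approved at 8.55%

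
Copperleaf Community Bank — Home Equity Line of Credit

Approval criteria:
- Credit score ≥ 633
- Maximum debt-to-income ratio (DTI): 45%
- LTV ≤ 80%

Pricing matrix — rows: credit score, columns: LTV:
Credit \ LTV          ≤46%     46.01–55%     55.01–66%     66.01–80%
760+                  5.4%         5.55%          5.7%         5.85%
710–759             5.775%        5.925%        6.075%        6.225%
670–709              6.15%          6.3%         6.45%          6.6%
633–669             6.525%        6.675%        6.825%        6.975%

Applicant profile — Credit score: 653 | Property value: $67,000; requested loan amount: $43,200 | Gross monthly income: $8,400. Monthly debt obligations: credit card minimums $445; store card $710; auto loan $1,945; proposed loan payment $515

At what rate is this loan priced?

6.825%

Credit score 653 ≥ 633; Total monthly debts = (445 + 710 + 1,945 + 515) = 3,615. DTI: 3,615 ÷ 8,400 = 43%, within the 45% cap
Loan-to-value = 43,200/67,000 = 64.5% — pass (80% max)
Score 653 is in the 633–669 band; LTV 64.5% is in the 55.01–66% band → 6.825%.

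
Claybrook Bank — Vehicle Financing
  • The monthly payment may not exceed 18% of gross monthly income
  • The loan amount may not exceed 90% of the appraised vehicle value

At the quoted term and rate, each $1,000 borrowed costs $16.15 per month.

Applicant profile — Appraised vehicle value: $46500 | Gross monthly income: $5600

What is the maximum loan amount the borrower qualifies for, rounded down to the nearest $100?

$41,800

Payment cap: 18% × $5,600 = $1,008/month.
At $16.15 per $1,000, that supports 1,008/16.15 × 1,000 ≈ $62,414 → $62,400.
LTV cap: 90% × $46,500 = $41,850 → $41,800.
Binding constraint: loan-to-value.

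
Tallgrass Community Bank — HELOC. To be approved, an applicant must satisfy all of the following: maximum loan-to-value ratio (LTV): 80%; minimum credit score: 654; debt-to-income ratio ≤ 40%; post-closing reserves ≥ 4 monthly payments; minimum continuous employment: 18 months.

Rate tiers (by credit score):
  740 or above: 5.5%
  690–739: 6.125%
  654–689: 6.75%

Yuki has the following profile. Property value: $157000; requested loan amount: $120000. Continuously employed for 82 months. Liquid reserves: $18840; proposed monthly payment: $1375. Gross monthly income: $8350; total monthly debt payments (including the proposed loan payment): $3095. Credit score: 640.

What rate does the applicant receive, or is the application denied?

Denied

Credit score 640 < 654 (below minimum)
Liquid reserves cover 18,840/1,375 = 13.7 months — ≥ 4 required
Employment 82 ≥ 18 months
DTI = 3,095/8,350 = 37.1% ≤ 40%
LTV = 120,000/157,000 = 76.4% ≤ 80%
Not all requirements met → denied.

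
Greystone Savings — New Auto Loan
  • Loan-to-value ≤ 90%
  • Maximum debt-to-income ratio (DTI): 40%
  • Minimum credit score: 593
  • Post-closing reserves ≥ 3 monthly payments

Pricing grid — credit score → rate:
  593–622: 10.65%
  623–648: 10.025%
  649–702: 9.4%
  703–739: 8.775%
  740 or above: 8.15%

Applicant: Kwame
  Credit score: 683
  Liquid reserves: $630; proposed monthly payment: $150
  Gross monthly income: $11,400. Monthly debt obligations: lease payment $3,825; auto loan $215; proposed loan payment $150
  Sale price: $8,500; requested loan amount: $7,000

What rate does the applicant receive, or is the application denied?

Approved at 9.4%

Credit score 683 ≥ 593 (meets minimum)
Total monthly debts = (3,825 + 215 + 150) = 4,190. DTI = 4,190/11,400 = 36.8% ≤ 40%
Liquid reserves cover 630/150 = 4.2 months — ≥ 3 required
Loan-to-value = 7,000/8,500 = 82.4% — pass (90% max)
All requirements met. Score 683 falls in the 649–702 tier → 9.4%.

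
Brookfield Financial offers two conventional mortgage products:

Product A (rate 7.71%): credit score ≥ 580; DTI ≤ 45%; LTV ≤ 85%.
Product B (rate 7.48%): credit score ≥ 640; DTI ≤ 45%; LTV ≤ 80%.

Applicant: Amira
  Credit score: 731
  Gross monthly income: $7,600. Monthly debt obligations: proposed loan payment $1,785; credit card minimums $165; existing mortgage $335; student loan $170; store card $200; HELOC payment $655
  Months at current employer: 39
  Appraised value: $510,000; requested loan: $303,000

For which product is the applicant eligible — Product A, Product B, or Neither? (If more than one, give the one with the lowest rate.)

Total debts = (1,785 + 165 + 335 + 170 + 200 + 655) = 3,310; DTI = 3,310/7,600 = 43.6%.
LTV = 303,000/510,000 = 59.4%.
Product A: score 731 ≥ 580; DTI 43.6% ≤ 45%; LTV 59.4% ≤ 85% → qualifies.
Product B: score 731 ≥ 640; DTI 43.6% ≤ 45%; LTV 59.4% ≤ 80% → qualifies.
Qualifying: Product A, Product B. Lowest rate is 7.48% → Product B.

Product B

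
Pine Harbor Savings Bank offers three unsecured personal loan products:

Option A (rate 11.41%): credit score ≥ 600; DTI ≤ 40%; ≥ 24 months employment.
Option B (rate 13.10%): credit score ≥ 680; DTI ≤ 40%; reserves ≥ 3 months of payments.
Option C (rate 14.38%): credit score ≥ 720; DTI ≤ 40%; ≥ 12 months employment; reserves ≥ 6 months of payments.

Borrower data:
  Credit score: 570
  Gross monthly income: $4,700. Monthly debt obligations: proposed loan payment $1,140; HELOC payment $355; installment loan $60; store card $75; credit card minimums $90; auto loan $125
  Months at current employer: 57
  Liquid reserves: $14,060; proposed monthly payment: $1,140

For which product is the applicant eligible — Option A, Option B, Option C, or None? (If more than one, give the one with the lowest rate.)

Total debts = (1,140 + 355 + 60 + 75 + 90 + 125) = 1,845; DTI = 1,845/4,700 = 39.3%.
Reserves = 14,060/1,140 = 12.3 months.
Option A: score 570 < 600; DTI 39.3% ≤ 40%; employment 57 ≥ 24 mo → does not qualify.
Option B: score 570 < 680; DTI 39.3% ≤ 40%; reserves 12.3 ≥ 3 mo → does not qualify.
Option C: score 570 < 720; DTI 39.3% ≤ 40%; employment 57 ≥ 12 mo; reserves 12.3 ≥ 6 mo → does not qualify.

None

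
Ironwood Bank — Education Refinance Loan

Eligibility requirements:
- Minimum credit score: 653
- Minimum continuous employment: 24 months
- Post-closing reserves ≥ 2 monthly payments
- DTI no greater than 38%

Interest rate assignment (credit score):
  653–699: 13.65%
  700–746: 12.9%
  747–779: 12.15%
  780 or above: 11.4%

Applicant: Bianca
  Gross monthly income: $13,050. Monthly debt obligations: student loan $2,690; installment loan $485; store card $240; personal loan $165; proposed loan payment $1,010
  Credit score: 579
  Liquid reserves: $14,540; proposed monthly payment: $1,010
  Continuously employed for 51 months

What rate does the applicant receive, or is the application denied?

Credit score 579 < 653 (below minimum)
Liquid reserves cover 14,540/1,010 = 14.4 months — ≥ 2 required
Employment 51 ≥ 24 months
Total monthly debts = (2,690 + 485 + 240 + 165 + 1,010) = 4,590. DTI = 4,590/13,050 = 35.2% ≤ 38%
Not all requirements met → denied.

Denied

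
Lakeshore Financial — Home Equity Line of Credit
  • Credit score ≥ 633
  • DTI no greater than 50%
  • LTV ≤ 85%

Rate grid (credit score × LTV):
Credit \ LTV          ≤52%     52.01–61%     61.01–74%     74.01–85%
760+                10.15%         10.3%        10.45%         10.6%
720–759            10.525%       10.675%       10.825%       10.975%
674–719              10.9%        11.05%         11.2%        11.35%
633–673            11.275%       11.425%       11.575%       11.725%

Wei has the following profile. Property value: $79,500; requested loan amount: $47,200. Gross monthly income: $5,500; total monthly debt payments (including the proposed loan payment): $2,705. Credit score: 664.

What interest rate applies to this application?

11.425%

Credit score 664 ≥ 633; Debt-to-income = 2,705/5,500 = 49.2% — meets 50% limit
LTV = 47,200/79,500 = 59.4% ≤ 85%
Row: 664 falls in 633–673. Column: 59.4% falls in 52.01–61%. Rate = 11.425%.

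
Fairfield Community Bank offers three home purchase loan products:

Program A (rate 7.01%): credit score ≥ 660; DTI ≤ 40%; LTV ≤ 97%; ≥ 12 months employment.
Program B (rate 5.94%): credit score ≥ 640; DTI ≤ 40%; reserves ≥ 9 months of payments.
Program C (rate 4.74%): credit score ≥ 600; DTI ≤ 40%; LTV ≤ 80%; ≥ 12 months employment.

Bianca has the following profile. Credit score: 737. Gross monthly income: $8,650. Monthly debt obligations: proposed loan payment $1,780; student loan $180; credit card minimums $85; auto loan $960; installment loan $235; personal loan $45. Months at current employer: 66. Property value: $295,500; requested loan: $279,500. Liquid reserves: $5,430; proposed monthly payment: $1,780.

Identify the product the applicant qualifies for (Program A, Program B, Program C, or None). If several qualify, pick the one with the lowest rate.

Program A

Total debts = (1,780 + 180 + 85 + 960 + 235 + 45) = 3,285; DTI = 3,285/8,650 = 38%.
LTV = 279,500/295,500 = 94.6%.
Reserves = 5,430/1,780 = 3.1 months.
Program A: score 737 ≥ 660; DTI 38% ≤ 40%; LTV 94.6% ≤ 97%; employment 66 ≥ 12 mo → qualifies.
Program B: score 737 ≥ 640; DTI 38% ≤ 40%; reserves 3.1 < 9 mo → does not qualify.
Program C: score 737 ≥ 600; DTI 38% ≤ 40%; LTV 94.6% > 80%; employment 66 ≥ 12 mo → does not qualify.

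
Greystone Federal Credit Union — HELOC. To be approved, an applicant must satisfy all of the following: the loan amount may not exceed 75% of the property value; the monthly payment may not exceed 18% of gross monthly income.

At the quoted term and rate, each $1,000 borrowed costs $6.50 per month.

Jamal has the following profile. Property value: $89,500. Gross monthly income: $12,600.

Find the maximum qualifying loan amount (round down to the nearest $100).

$67,100

Payment cap: 18% × $12,600 = $2,268/month.
At $6.50 per $1,000, that supports 2,268/6.50 × 1,000 ≈ $348,923 → $348,900.
LTV cap: 75% × $89,500 = $67,125 → $67,100.
Binding constraint: loan-to-value.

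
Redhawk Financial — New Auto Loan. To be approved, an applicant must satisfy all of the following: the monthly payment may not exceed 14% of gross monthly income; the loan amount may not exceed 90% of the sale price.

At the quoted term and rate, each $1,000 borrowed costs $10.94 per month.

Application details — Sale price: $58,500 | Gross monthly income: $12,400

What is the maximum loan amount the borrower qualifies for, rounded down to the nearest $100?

Payment cap: 14% × $12,400 = $1,736/month.
At $10.94 per $1,000, that supports 1,736/10.94 × 1,000 ≈ $158,683 → $158,600.
LTV cap: 90% × $58,500 = $52,650 → $52,600.
Binding constraint: loan-to-value.

$52,600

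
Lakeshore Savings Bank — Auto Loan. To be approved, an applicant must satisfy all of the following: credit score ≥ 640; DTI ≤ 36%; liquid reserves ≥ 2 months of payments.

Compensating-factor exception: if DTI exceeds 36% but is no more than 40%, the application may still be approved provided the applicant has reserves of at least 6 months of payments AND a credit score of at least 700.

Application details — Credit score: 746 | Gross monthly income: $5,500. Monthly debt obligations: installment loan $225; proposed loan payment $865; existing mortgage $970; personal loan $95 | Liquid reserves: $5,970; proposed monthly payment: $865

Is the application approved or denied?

Credit score 746 ≥ 640 (meets base)
Total debts = (225 + 865 + 970 + 95) = 2,155. DTI = 2,155/5,500 = 39.2% > 36% — standard DTI limit exceeded.
Liquid reserves cover 5,970/865 = 6.9 months — ≥ 2 required
DTI 39.2% is within the 36%–40% exception band; checking compensating factors.
Override check — reserves: 6.9 mo (ok); score: 746 (ok).
Both compensating conditions met → exception applies.

Approved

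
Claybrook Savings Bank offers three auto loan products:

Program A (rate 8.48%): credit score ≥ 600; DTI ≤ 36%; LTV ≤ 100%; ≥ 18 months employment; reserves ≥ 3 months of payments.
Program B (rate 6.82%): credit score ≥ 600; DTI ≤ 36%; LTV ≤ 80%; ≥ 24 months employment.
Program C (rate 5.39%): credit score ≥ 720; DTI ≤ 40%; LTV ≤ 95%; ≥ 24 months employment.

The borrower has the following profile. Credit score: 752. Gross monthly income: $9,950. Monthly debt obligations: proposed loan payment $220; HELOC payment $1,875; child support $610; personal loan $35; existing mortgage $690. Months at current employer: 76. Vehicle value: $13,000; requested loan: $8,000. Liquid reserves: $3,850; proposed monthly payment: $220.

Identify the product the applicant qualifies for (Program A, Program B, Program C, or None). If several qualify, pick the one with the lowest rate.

Total debts = (220 + 1,875 + 610 + 35 + 690) = 3,430; DTI = 3,430/9,950 = 34.5%.
LTV = 8,000/13,000 = 61.5%.
Reserves = 3,850/220 = 17.5 months.
Program A: score 752 ≥ 600; DTI 34.5% ≤ 36%; LTV 61.5% ≤ 100%; employment 76 ≥ 18 mo; reserves 17.5 ≥ 3 mo → qualifies.
Program B: score 752 ≥ 600; DTI 34.5% ≤ 36%; LTV 61.5% ≤ 80%; employment 76 ≥ 24 mo → qualifies.
Program C: score 752 ≥ 720; DTI 34.5% ≤ 40%; LTV 61.5% ≤ 95%; employment 76 ≥ 24 mo → qualifies.
Qualifying: Program A, Program B, Program C. Lowest rate is 5.39% → Program C.

Program C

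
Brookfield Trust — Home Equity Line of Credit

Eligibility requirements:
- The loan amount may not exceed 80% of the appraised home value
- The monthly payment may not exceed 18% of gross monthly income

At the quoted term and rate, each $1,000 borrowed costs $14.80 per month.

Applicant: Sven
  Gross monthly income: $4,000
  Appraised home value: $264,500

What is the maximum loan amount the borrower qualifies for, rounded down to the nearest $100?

Payment cap: 18% × $4,000 = $720/month.
At $14.80 per $1,000, that supports 720/14.80 × 1,000 ≈ $48,648 → $48,600.
LTV cap: 80% × $264,500 = $211,600 → $211,600.
Binding constraint: payment-to-income.

$48,600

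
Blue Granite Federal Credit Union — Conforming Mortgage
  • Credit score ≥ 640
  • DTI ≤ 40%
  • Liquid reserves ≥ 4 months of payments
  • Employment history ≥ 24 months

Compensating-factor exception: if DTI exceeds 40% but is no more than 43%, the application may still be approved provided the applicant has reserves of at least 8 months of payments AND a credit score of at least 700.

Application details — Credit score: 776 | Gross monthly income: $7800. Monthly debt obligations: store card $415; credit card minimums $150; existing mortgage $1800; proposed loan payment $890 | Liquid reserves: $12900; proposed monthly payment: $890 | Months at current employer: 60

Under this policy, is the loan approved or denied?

Approved

Credit score 776 ≥ 640 (meets base)
Total debts = (415 + 150 + 1,800 + 890) = 3,255. DTI: 3,255 ÷ 7,800 = 41.7%, over the 40% base limit.
Liquid reserves cover 12,900/890 = 14.5 months — ≥ 4 required
Employment 60 ≥ 24 months
41.7% falls in the override range (40%–43%), so the compensating-factor test applies.
Override check — reserves: 14.5 mo (ok); score: 776 (ok).
Both override conditions satisfied; DTI exception granted.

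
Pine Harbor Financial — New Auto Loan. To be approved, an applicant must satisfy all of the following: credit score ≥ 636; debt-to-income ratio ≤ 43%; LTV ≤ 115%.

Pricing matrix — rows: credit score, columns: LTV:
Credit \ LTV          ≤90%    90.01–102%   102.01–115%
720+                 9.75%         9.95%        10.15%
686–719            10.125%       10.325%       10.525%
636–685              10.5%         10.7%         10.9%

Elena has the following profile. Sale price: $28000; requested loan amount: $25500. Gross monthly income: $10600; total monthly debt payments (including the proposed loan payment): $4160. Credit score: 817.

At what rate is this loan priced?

9.95%

Credit score 817 ≥ 636; DTI = 4,160/10,600 = 39.2% ≤ 43%
LTV = 25,500/28,000 = 91.1% ≤ 115%
Row: 817 falls in 720+. Column: 91.1% falls in 90.01–102%. Rate = 9.95%.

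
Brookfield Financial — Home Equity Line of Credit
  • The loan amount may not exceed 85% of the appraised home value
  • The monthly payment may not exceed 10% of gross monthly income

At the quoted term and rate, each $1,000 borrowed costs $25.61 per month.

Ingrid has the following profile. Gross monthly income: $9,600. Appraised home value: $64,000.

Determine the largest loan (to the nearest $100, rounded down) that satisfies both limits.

Payment cap: 10% × $9,600 = $960/month.
At $25.61 per $1,000, that supports 960/25.61 × 1,000 ≈ $37,485 → $37,400.
LTV cap: 85% × $64,000 = $54,400 → $54,400.
Binding constraint: payment-to-income.

$37,400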